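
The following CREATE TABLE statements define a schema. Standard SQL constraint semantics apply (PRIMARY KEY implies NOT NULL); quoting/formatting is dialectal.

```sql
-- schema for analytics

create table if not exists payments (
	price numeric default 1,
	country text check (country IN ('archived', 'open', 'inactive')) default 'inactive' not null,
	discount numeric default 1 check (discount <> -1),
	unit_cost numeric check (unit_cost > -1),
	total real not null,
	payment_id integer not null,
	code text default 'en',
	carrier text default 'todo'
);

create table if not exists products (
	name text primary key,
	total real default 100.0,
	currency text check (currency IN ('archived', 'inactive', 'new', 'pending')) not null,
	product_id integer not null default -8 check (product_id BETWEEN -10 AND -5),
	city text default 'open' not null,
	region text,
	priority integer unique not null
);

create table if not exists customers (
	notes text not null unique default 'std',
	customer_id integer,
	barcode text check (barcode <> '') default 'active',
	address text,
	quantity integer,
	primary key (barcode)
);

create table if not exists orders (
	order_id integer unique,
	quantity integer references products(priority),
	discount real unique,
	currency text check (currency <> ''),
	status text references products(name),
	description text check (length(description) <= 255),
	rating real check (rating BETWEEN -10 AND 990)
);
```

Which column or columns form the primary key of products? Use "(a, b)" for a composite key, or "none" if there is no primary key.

name

name is declared PRIMARY KEY inline on the column.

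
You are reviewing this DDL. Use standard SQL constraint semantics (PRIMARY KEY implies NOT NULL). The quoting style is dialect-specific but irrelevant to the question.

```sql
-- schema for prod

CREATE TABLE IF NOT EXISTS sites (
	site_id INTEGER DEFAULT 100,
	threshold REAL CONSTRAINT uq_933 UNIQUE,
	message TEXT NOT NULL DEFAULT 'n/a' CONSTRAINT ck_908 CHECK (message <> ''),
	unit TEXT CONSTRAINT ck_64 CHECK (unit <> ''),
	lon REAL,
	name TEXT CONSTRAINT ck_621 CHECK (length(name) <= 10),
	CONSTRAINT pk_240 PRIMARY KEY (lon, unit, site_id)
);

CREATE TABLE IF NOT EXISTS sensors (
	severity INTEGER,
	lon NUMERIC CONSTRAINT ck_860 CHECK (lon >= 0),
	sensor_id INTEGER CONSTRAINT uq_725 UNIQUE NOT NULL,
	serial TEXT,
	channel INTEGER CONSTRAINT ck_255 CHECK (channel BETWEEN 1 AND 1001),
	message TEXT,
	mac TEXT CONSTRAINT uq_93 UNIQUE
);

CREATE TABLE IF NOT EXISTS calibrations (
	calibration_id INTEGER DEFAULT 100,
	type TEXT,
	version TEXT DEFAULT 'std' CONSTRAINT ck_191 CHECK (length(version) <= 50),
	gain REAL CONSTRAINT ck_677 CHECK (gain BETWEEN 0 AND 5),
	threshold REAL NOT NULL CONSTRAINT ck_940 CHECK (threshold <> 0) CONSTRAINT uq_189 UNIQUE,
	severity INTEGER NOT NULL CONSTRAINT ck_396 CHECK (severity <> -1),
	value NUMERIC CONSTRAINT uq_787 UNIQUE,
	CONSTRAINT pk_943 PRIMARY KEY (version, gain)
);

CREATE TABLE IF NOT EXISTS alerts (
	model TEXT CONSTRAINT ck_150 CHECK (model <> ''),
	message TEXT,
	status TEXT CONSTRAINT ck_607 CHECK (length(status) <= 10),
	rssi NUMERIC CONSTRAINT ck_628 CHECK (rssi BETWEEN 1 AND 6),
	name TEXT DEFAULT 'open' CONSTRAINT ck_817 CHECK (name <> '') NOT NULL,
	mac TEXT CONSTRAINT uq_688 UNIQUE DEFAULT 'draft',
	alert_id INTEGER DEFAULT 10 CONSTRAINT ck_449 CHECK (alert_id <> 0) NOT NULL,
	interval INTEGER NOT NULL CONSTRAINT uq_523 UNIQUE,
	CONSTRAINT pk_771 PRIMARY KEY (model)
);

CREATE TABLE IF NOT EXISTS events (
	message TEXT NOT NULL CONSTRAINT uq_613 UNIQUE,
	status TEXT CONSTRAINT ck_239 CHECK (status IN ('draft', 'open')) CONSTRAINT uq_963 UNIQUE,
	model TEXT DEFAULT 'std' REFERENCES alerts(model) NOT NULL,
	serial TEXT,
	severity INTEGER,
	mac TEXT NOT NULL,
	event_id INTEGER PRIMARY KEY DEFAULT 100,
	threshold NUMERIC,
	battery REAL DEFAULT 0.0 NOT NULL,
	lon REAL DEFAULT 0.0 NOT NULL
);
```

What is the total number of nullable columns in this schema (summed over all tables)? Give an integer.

sites: 2 nullable (threshold, name — PK (lon, unit, site_id) and explicit NOT NULL columns excluded).
sensors: 6 nullable (severity, lon, serial, channel, message, mac — PK none and explicit NOT NULL columns excluded).
calibrations: 3 nullable (calibration_id, type, value — PK (version, gain) and explicit NOT NULL columns excluded).
alerts: 4 nullable (message, status, rssi, mac — PK (model) and explicit NOT NULL columns excluded).
events: 4 nullable (status, serial, severity, threshold — PK (event_id) and explicit NOT NULL columns excluded).
Total: 2 + 6 + 3 + 4 + 4 = 19.

19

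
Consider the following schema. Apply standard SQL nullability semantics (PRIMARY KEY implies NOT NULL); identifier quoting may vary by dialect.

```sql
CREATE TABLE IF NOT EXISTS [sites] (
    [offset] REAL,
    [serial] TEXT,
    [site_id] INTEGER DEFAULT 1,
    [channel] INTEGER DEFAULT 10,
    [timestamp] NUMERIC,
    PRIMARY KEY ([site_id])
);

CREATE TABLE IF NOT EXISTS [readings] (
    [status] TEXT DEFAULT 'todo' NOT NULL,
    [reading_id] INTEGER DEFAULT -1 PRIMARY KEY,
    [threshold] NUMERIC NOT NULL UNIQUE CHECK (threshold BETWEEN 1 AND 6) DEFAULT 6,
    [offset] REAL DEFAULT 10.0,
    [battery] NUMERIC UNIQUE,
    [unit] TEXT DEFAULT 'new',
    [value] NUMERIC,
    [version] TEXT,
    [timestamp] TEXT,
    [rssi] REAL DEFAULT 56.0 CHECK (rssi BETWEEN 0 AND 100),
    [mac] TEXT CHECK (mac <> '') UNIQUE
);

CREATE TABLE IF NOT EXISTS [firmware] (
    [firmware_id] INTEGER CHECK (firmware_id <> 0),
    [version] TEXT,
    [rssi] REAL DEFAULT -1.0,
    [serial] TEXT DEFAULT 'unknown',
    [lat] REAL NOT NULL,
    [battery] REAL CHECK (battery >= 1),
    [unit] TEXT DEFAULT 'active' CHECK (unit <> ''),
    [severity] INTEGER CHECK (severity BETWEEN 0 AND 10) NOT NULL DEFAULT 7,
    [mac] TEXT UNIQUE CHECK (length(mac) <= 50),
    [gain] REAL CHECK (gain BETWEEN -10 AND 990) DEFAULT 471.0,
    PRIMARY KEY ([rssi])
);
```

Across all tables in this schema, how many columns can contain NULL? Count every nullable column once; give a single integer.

sites: 4 nullable (offset, serial, channel, timestamp — PK (site_id) and explicit NOT NULL columns excluded).
readings: 8 nullable (offset, battery, unit, value, version, timestamp, rssi, mac — PK (reading_id) and explicit NOT NULL columns excluded).
firmware: 7 nullable (firmware_id, version, serial, battery, unit, mac, gain — PK (rssi) and explicit NOT NULL columns excluded).
Total: 4 + 8 + 7 = 19.

19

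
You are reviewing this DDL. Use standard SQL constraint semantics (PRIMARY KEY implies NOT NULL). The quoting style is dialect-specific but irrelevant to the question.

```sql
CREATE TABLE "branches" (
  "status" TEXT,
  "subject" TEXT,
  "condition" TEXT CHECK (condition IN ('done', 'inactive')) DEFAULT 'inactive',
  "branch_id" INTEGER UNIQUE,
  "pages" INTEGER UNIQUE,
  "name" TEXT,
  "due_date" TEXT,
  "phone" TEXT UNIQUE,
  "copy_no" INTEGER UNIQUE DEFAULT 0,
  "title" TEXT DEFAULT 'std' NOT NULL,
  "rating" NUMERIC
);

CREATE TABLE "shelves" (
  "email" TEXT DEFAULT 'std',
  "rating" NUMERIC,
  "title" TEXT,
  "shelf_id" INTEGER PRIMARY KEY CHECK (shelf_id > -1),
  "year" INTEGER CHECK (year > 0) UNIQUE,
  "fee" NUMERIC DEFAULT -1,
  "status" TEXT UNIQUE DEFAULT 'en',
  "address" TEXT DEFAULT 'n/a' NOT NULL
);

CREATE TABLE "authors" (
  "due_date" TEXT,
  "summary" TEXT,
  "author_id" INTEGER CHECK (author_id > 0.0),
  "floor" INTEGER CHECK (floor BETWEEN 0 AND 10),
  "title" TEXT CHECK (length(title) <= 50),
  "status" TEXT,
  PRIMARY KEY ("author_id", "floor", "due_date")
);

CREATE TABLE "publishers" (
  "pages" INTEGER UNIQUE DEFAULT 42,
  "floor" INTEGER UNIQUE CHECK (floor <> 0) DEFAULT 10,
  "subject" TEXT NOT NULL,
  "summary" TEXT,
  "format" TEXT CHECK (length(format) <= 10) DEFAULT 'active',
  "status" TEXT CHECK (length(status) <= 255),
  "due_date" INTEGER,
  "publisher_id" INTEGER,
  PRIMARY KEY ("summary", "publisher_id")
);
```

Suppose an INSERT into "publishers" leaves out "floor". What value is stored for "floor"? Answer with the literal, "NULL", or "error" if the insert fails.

10

floor has an explicit DEFAULT 10.
When the column is omitted from an INSERT, that default is used.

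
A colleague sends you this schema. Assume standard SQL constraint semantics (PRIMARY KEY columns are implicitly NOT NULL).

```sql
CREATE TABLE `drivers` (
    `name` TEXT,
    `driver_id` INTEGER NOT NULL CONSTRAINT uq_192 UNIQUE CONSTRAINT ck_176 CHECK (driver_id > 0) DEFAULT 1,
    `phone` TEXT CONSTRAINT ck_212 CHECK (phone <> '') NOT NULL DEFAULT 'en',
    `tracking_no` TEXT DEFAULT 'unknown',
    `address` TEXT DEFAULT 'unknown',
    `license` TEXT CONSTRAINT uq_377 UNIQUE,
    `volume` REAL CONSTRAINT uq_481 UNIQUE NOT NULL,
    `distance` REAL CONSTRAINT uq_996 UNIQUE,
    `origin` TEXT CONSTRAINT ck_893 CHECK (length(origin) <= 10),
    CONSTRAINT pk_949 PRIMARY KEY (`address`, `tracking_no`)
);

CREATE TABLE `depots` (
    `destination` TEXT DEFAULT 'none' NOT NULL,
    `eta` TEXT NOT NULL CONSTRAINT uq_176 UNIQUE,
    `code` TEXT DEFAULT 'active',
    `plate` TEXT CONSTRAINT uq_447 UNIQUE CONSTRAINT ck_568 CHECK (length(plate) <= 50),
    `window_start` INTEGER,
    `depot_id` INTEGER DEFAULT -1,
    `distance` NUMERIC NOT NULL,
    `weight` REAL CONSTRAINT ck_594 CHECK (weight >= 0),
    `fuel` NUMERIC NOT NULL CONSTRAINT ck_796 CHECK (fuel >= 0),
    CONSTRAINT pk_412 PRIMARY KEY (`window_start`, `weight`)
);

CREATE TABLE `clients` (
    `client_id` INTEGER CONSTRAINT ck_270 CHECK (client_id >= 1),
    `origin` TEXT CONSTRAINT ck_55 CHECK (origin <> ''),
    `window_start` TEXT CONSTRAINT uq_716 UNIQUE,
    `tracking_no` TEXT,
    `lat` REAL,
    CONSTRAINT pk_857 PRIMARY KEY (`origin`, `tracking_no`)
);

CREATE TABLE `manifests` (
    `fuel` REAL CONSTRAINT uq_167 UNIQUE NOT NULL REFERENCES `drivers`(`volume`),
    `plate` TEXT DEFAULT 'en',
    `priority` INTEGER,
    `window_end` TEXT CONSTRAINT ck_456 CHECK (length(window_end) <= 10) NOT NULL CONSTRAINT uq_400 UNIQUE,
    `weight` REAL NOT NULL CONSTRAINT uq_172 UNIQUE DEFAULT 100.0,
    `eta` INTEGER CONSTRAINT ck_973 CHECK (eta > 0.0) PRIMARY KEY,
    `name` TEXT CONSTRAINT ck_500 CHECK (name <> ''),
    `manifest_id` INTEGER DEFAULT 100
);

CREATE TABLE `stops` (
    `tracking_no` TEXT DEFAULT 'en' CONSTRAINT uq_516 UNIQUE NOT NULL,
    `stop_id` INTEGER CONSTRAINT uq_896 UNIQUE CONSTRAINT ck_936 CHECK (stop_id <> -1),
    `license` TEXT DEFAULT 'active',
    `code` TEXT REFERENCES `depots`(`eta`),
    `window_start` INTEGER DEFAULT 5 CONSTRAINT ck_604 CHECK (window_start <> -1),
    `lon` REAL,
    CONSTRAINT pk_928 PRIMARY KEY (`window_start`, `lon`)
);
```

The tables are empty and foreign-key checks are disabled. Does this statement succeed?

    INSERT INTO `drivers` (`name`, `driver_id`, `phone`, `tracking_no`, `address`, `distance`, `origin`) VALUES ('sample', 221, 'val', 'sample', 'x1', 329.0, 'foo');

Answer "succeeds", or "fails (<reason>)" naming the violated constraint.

volume is omitted from the column list and has no DEFAULT, so it would receive NULL.
But volume is declared NOT NULL.

fails (NOT NULL on volume)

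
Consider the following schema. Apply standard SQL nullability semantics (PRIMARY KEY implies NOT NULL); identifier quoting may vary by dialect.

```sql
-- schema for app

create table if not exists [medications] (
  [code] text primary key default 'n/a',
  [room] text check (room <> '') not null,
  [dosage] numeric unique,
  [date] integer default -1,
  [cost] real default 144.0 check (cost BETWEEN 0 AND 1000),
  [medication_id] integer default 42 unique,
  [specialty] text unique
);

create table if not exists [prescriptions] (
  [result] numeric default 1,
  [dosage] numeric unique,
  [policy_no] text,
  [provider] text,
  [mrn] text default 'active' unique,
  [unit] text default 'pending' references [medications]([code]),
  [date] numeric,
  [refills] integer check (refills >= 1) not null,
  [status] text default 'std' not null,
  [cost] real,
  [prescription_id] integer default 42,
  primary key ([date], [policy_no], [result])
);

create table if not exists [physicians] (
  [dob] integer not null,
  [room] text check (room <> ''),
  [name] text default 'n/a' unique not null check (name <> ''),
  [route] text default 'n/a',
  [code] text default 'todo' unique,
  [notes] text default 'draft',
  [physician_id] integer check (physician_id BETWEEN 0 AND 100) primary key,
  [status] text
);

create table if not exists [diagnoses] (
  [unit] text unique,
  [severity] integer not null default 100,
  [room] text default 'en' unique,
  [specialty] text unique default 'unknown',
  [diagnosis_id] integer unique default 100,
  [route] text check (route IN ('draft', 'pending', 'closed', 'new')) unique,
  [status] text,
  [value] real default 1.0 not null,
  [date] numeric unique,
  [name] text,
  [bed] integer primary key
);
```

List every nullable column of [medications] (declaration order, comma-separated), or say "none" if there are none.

dosage, date, cost, medication_id, specialty

- code: part of the PRIMARY KEY, which implies NOT NULL → not nullable.
- room: declared NOT NULL → not nullable.
- dosage: UNIQUE does not imply NOT NULL → nullable.
- date: DEFAULT only fills an omitted column; an explicit NULL is still allowed → nullable.
- cost: CHECK does not forbid NULL (a CHECK constraint passes when its expression is NULL) → nullable.
- medication_id: UNIQUE does not imply NOT NULL → nullable.
- specialty: UNIQUE does not imply NOT NULL → nullable.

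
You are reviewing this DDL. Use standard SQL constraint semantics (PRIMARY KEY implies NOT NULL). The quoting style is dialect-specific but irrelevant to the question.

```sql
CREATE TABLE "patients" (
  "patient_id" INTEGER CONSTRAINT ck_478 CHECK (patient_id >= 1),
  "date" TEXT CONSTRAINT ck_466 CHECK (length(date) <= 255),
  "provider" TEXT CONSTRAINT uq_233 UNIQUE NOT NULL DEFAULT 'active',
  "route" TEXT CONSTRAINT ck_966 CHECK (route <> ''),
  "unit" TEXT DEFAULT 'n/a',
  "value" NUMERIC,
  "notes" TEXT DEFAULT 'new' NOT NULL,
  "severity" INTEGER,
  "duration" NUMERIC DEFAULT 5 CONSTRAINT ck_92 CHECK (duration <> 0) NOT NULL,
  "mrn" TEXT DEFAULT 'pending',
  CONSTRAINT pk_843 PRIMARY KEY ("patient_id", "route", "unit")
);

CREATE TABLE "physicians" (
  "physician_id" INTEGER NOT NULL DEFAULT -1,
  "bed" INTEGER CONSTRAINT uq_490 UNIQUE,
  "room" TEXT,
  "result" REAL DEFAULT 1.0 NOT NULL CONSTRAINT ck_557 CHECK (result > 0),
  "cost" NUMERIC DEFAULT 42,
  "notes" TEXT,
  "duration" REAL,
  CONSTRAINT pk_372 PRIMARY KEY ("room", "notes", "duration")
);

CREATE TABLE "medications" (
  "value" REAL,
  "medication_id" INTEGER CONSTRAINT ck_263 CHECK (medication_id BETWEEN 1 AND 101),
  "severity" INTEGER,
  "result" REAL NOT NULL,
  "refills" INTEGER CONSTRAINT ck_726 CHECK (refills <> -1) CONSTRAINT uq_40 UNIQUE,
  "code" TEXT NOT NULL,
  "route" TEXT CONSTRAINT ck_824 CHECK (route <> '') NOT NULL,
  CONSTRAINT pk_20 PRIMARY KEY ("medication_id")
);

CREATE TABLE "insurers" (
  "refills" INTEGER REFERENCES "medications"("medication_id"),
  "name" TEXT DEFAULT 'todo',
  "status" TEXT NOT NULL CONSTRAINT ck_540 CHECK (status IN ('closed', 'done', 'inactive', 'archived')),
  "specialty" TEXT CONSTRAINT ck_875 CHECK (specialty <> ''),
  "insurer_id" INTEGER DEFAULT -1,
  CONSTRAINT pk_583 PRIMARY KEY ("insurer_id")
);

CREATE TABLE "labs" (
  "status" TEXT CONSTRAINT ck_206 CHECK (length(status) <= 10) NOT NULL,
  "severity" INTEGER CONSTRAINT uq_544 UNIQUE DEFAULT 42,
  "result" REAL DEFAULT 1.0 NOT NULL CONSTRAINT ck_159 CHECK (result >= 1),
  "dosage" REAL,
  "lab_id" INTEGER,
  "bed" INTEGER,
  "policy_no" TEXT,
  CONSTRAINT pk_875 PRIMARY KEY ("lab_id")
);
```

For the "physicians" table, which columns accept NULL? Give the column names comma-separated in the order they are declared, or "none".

bed, cost

- physician_id: declared NOT NULL → not nullable.
- bed: UNIQUE does not imply NOT NULL → nullable.
- room: part of the PRIMARY KEY, which implies NOT NULL → not nullable.
- result: declared NOT NULL → not nullable.
- cost: DEFAULT only fills an omitted column; an explicit NULL is still allowed → nullable.
- notes: part of the PRIMARY KEY, which implies NOT NULL → not nullable.
- duration: part of the PRIMARY KEY, which implies NOT NULL → not nullable.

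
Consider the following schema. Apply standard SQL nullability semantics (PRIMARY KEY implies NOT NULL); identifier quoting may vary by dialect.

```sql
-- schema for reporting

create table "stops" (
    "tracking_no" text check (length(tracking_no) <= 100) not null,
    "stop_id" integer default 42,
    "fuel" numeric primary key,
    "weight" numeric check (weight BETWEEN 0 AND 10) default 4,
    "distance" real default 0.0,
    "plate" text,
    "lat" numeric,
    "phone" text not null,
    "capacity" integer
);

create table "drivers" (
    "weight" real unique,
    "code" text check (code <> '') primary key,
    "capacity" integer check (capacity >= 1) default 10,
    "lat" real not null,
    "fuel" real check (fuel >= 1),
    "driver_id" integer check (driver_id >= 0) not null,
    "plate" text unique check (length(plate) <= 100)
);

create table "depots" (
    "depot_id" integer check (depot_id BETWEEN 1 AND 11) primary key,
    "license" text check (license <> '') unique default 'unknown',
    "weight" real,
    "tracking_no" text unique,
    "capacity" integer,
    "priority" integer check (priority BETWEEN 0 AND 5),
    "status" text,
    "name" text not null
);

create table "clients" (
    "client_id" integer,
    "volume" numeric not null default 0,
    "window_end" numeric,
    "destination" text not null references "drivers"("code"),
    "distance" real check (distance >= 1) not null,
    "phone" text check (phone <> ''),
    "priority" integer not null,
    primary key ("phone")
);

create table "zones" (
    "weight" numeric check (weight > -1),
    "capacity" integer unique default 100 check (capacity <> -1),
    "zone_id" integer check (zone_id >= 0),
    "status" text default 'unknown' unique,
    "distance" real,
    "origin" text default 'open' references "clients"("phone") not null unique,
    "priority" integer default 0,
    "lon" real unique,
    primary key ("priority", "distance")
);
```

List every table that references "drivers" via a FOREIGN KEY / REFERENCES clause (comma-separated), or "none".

clients

- clients.destination references drivers(code).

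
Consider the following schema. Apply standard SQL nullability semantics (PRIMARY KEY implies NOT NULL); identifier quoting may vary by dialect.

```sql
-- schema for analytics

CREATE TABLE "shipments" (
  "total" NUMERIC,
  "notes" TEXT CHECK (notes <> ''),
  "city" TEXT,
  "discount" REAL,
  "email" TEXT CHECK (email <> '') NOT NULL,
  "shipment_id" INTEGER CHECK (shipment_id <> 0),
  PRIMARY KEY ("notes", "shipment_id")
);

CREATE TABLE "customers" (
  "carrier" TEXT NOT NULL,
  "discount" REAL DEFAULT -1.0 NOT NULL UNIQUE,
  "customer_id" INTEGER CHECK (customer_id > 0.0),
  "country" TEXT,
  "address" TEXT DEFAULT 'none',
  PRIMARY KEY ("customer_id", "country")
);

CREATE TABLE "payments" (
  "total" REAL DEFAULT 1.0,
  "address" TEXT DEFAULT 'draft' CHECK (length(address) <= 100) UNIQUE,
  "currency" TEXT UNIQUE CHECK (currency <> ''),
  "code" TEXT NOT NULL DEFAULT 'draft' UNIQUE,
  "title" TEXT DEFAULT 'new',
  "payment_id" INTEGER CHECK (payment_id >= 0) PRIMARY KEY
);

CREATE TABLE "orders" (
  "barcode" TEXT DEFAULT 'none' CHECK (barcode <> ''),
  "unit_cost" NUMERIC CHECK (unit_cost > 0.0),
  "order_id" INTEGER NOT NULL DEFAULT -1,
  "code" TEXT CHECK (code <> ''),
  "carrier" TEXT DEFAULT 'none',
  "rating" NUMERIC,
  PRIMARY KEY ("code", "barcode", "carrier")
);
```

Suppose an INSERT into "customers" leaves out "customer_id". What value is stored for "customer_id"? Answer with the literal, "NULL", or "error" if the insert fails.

customer_id has no DEFAULT clause.
Omitting it would insert NULL, but it is part of the PRIMARY KEY, so the INSERT fails.

error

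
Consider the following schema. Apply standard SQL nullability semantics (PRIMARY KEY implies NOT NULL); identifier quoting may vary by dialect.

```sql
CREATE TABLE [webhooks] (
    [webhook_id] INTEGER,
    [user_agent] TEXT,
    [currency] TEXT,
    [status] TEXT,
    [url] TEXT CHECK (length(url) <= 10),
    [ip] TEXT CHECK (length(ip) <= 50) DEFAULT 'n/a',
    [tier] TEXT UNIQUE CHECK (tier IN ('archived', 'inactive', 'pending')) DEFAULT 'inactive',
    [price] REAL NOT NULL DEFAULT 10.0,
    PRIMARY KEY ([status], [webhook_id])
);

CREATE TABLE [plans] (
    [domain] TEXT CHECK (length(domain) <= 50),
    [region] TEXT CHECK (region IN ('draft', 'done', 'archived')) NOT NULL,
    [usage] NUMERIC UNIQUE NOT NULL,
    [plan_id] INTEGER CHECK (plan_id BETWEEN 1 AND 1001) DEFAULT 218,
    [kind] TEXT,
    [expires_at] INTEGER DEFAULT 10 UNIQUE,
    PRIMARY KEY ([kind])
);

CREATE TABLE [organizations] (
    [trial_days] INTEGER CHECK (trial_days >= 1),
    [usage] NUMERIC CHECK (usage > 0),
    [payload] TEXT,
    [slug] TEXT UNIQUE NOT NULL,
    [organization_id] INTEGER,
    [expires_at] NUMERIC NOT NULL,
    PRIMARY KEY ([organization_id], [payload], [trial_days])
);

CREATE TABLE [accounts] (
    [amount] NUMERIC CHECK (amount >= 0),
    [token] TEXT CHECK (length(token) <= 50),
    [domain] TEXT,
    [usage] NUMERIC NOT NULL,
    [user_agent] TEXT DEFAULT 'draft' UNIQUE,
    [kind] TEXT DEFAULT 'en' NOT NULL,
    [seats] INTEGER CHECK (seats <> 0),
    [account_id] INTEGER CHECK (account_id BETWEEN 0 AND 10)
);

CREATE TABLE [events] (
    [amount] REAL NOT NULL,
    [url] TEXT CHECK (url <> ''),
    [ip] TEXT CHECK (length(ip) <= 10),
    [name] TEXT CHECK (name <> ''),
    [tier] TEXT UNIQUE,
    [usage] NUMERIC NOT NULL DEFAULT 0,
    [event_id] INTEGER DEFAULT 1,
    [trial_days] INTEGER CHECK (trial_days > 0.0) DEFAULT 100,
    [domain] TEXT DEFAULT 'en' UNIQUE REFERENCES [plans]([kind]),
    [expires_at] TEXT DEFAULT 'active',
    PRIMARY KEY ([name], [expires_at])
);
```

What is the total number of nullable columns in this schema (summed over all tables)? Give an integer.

21

webhooks: 5 nullable (user_agent, currency, url, ip, tier — PK (status, webhook_id) and explicit NOT NULL columns excluded).
plans: 3 nullable (domain, plan_id, expires_at — PK (kind) and explicit NOT NULL columns excluded).
organizations: 1 nullable (usage — PK (organization_id, payload, trial_days) and explicit NOT NULL columns excluded).
accounts: 6 nullable (amount, token, domain, user_agent, seats, account_id — PK none and explicit NOT NULL columns excluded).
events: 6 nullable (url, ip, tier, event_id, trial_days, domain — PK (name, expires_at) and explicit NOT NULL columns excluded).
Total: 5 + 3 + 1 + 6 + 6 = 21.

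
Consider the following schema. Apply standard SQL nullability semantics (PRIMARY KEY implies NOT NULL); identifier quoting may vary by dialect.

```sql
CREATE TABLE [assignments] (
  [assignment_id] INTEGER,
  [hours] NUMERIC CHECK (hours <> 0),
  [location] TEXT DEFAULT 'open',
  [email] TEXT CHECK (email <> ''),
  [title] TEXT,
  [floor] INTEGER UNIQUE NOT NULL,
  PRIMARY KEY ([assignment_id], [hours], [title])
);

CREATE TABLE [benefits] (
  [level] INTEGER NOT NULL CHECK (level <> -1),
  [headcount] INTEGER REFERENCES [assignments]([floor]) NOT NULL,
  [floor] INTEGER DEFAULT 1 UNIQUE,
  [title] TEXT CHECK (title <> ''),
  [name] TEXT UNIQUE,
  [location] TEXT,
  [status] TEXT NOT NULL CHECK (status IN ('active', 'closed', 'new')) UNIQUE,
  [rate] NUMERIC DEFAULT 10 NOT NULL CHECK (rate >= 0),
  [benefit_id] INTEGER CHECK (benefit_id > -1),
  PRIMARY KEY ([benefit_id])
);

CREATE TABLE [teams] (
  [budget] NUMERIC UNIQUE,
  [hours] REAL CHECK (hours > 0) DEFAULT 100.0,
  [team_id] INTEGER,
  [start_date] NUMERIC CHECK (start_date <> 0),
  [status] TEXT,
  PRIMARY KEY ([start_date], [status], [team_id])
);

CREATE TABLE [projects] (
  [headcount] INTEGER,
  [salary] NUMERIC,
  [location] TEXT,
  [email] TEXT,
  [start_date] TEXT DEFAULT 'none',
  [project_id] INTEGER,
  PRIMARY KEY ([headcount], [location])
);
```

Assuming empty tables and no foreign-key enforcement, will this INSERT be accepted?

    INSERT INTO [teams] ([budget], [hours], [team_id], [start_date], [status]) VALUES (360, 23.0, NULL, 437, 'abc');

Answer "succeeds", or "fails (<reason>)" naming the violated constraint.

fails (NOT NULL on team_id)

team_id is explicitly set to NULL, but team_id is part of the PRIMARY KEY (implied NOT NULL).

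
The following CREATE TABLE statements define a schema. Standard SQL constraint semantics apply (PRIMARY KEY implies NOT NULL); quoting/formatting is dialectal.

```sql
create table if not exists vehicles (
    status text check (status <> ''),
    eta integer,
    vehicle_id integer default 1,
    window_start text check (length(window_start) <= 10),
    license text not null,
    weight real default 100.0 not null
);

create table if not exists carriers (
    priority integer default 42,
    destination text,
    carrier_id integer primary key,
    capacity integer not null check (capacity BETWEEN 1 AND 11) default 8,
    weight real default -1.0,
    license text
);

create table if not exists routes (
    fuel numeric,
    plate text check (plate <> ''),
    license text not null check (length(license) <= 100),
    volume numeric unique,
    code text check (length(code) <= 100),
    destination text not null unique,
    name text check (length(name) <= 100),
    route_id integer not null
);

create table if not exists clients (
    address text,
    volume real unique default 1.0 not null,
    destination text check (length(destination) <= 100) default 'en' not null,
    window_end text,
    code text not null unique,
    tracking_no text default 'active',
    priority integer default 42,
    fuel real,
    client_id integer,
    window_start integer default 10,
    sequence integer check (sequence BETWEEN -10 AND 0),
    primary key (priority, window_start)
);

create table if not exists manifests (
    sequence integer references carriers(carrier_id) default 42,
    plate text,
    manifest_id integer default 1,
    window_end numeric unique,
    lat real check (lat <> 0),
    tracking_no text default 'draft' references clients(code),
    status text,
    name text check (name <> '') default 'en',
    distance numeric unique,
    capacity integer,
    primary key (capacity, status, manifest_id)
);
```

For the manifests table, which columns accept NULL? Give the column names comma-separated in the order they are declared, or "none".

- sequence: a foreign key column may be NULL unless separately constrained → nullable.
- plate: no NOT NULL constraint applies → nullable.
- manifest_id: part of the PRIMARY KEY, which implies NOT NULL → not nullable.
- window_end: UNIQUE does not imply NOT NULL → nullable.
- lat: CHECK does not forbid NULL (a CHECK constraint passes when its expression is NULL) → nullable.
- tracking_no: a foreign key column may be NULL unless separately constrained → nullable.
- status: part of the PRIMARY KEY, which implies NOT NULL → not nullable.
- name: CHECK does not forbid NULL (a CHECK constraint passes when its expression is NULL) → nullable.
- distance: UNIQUE does not imply NOT NULL → nullable.
- capacity: part of the PRIMARY KEY, which implies NOT NULL → not nullable.

sequence, plate, window_end, lat, tracking_no, name, distance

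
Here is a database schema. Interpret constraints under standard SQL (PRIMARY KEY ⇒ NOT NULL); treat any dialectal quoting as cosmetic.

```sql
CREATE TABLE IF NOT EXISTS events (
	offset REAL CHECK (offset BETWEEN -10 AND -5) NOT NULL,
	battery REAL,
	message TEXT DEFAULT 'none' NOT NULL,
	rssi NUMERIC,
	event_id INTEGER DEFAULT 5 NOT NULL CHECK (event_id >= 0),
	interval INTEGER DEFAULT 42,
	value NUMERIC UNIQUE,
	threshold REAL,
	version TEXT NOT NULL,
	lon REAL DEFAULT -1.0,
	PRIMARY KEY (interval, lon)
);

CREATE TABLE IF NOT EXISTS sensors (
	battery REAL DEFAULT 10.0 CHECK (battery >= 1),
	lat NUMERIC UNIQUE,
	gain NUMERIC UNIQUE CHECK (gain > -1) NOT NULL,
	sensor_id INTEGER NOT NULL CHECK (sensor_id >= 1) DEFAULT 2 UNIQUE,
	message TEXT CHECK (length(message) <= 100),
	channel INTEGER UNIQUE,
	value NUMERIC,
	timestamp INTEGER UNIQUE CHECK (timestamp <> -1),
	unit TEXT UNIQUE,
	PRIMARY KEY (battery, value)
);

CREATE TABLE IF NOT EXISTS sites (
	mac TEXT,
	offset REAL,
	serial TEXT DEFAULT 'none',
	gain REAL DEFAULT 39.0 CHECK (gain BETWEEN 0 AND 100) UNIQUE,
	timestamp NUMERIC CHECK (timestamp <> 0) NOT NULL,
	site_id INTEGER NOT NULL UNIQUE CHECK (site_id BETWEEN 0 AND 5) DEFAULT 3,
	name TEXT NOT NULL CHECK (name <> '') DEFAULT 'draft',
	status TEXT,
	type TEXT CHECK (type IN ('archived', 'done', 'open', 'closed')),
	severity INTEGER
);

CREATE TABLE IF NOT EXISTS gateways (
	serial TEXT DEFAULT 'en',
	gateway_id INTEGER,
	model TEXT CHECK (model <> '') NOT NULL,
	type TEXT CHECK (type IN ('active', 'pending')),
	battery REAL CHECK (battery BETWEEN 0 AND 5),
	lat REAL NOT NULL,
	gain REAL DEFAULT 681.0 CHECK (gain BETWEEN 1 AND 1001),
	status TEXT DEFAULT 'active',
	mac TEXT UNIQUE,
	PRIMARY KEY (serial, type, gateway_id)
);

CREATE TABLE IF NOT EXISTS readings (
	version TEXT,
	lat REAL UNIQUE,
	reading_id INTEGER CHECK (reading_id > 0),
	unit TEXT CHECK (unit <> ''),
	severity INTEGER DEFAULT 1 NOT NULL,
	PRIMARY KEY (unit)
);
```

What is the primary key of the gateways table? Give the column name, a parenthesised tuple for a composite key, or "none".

A table-level PRIMARY KEY clause names 3 columns: serial, type, gateway_id.
This is a composite key — the combination is unique, not each column individually.

(serial, type, gateway_id)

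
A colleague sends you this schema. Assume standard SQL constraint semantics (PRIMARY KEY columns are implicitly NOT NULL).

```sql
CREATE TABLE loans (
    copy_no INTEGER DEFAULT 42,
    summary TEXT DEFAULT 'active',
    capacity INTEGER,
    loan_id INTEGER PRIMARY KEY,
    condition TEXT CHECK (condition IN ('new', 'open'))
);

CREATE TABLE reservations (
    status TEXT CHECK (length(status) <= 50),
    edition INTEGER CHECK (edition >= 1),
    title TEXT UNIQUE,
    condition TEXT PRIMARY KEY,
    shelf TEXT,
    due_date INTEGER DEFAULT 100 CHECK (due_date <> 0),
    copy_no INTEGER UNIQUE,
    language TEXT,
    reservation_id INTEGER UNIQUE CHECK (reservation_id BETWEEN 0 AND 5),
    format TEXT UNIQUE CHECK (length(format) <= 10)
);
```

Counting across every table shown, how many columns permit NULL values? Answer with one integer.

13

loans: 4 nullable (copy_no, summary, capacity, condition — PK (loan_id) and explicit NOT NULL columns excluded).
reservations: 9 nullable (status, edition, title, shelf, due_date, copy_no, language, reservation_id, format — PK (condition) and explicit NOT NULL columns excluded).
Total: 4 + 9 = 13.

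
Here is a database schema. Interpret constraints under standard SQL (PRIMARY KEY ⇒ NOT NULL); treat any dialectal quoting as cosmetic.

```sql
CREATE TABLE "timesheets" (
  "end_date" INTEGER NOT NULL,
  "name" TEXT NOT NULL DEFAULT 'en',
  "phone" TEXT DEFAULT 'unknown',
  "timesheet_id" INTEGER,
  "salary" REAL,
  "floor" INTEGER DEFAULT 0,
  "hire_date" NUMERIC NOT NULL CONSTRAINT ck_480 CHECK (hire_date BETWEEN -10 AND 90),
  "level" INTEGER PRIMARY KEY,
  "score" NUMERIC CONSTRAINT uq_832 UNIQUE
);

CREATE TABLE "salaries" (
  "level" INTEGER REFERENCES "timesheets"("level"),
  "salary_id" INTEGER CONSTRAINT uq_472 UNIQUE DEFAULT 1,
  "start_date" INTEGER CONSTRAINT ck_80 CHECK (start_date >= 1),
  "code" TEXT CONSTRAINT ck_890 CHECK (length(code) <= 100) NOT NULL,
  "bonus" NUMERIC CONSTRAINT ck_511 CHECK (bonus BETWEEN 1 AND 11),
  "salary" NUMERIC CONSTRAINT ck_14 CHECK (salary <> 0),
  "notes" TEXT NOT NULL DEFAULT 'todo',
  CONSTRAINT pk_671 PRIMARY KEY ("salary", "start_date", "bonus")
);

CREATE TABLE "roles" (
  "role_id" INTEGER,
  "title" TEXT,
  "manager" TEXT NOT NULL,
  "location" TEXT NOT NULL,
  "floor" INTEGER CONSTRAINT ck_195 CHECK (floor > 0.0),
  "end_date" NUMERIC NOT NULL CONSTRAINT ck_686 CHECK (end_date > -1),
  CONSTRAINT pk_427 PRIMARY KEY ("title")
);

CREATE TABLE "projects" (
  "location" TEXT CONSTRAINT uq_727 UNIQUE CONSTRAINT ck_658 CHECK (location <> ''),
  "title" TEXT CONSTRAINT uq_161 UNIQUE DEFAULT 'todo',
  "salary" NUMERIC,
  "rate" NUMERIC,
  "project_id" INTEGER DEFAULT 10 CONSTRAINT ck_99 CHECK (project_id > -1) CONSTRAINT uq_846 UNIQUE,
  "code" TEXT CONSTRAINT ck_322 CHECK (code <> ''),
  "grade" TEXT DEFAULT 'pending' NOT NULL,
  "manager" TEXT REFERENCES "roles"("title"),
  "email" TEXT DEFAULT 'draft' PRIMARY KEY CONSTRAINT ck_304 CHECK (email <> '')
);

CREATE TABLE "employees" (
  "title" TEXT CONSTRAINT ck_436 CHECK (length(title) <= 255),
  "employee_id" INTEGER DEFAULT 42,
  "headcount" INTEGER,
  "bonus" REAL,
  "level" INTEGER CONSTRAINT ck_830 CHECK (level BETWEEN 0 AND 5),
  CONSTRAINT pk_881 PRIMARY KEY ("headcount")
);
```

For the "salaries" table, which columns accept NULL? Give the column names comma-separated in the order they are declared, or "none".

level, salary_id

- level: a foreign key column may be NULL unless separately constrained → nullable.
- salary_id: UNIQUE does not imply NOT NULL → nullable.
- start_date: part of the PRIMARY KEY, which implies NOT NULL → not nullable.
- code: declared NOT NULL → not nullable.
- bonus: part of the PRIMARY KEY, which implies NOT NULL → not nullable.
- salary: part of the PRIMARY KEY, which implies NOT NULL → not nullable.
- notes: declared NOT NULL → not nullable.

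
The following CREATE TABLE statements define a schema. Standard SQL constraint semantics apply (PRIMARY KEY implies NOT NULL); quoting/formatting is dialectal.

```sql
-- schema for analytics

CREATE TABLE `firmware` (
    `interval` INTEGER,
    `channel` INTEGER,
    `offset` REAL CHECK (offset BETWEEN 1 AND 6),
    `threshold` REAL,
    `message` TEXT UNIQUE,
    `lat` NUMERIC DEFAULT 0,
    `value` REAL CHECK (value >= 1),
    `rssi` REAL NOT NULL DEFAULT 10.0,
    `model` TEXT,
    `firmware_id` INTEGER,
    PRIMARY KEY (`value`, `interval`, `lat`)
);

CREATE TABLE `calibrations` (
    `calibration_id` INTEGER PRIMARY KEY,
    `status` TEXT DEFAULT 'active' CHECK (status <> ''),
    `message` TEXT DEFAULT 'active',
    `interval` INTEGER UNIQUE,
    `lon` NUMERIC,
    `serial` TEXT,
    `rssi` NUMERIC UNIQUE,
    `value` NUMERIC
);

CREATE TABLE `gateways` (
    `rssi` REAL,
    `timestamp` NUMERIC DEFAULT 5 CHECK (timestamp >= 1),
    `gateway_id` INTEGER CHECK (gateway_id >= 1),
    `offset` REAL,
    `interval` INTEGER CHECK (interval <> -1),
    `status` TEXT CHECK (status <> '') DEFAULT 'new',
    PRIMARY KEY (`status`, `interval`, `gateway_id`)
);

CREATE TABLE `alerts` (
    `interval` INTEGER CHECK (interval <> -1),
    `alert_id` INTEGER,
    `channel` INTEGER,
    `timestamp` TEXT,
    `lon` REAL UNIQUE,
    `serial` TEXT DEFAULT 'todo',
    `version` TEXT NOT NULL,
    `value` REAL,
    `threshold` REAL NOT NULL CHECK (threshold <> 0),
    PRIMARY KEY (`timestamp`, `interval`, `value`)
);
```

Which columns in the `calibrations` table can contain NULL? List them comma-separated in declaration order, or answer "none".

status, message, interval, lon, serial, rssi, value

- calibration_id: part of the PRIMARY KEY, which implies NOT NULL → not nullable.
- status: CHECK does not forbid NULL (a CHECK constraint passes when its expression is NULL) → nullable.
- message: DEFAULT only fills an omitted column; an explicit NULL is still allowed → nullable.
- interval: UNIQUE does not imply NOT NULL → nullable.
- lon: no NOT NULL constraint applies → nullable.
- serial: no NOT NULL constraint applies → nullable.
- rssi: UNIQUE does not imply NOT NULL → nullable.
- value: no NOT NULL constraint applies → nullable.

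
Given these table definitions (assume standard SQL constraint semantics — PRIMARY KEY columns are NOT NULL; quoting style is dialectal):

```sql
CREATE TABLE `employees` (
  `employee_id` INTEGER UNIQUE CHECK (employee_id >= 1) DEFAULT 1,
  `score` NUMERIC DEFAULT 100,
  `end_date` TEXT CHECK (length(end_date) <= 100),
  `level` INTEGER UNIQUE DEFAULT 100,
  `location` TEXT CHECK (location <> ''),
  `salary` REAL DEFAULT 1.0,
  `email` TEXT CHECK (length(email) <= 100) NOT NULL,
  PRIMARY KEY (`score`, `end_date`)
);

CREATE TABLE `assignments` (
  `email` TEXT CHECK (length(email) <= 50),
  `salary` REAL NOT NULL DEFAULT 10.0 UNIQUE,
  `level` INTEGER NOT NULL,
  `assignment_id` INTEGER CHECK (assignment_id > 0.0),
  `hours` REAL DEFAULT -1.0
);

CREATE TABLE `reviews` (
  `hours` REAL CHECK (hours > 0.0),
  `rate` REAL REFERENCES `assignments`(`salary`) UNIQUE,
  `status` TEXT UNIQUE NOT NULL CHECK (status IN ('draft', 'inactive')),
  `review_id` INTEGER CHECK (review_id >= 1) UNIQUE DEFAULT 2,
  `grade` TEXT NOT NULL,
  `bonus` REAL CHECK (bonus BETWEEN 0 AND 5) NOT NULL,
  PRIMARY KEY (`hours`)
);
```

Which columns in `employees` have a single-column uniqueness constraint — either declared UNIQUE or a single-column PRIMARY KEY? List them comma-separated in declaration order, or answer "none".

employee_id, level

- employee_id: declared UNIQUE → unique.
- score: part of a composite PRIMARY KEY — only the tuple is unique, not this column on its own.
- end_date: part of a composite PRIMARY KEY — only the tuple is unique, not this column on its own.
- level: declared UNIQUE → unique.
- location: no UNIQUE or single-column PK constraint.
- salary: no UNIQUE or single-column PK constraint.
- email: no UNIQUE or single-column PK constraint.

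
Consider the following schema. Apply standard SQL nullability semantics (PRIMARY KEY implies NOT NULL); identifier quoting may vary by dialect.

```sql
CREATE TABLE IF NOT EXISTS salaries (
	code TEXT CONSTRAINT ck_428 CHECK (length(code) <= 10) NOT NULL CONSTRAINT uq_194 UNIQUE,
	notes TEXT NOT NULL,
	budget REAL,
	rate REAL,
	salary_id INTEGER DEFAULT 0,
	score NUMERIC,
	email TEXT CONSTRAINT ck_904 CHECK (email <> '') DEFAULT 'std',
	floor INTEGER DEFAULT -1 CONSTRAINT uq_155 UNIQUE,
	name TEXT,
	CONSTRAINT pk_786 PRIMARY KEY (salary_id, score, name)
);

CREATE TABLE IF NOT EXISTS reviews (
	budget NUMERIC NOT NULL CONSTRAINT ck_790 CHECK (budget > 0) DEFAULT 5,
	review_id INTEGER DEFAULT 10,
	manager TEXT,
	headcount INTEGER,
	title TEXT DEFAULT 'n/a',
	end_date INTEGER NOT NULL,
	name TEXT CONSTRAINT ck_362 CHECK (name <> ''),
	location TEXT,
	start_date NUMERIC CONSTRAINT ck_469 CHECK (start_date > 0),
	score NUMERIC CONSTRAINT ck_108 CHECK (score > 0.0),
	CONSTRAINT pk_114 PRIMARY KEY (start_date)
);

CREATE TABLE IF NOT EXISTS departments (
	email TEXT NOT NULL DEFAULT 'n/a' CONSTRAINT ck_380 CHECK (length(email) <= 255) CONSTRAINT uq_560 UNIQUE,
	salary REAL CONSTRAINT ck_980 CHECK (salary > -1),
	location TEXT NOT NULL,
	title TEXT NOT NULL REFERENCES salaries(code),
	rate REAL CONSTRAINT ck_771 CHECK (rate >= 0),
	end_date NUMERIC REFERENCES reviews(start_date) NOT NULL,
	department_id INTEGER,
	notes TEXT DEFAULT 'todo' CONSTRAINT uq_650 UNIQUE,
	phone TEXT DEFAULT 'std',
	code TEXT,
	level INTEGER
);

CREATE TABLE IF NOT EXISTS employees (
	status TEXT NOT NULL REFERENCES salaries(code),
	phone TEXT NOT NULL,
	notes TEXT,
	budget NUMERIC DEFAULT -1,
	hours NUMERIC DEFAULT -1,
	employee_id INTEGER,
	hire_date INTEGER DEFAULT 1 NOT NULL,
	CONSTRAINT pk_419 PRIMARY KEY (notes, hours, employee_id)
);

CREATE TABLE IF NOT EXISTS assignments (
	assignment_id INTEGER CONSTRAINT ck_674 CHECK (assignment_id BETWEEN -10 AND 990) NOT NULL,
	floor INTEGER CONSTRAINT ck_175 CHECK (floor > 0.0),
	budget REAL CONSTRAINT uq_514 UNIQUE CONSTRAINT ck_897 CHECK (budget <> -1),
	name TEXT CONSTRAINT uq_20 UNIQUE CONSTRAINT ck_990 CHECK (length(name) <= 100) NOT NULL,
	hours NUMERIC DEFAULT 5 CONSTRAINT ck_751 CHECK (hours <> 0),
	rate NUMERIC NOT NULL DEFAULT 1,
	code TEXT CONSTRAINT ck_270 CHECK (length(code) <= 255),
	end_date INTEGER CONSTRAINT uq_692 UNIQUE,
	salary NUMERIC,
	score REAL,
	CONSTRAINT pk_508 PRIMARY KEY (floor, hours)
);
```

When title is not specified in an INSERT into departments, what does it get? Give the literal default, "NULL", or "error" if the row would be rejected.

error

title has no DEFAULT clause.
Omitting it would insert NULL, but it is declared NOT NULL, so the INSERT fails.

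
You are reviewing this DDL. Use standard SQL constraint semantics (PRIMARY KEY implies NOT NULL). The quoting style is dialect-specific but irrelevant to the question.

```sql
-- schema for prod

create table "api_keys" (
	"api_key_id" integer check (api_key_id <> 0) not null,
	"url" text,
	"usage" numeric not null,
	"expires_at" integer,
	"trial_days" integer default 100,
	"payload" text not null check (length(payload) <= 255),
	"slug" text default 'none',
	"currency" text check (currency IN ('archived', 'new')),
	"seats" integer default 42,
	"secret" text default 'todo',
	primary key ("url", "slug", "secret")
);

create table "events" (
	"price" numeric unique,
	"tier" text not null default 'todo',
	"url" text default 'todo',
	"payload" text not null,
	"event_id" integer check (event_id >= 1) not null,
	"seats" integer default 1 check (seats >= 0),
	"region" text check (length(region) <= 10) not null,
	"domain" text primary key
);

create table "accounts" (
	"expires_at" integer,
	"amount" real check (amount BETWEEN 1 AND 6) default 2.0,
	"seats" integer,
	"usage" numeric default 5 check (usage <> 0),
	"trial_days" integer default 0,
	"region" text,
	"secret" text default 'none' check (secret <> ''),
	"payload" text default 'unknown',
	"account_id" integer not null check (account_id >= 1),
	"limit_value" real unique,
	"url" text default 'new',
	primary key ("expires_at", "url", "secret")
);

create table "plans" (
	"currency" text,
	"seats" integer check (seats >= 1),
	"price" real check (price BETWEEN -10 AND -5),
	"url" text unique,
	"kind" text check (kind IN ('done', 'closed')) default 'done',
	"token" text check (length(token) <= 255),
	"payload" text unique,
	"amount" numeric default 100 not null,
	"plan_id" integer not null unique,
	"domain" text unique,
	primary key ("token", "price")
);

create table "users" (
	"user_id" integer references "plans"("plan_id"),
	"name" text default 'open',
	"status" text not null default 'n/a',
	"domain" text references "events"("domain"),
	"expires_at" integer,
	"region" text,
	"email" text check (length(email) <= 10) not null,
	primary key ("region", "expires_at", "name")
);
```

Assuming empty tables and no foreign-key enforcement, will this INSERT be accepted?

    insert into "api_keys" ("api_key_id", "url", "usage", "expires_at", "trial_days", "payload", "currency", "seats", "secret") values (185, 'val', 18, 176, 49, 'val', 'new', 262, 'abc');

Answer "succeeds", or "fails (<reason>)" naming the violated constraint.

NOT NULL columns: api_key_id is supplied; payload is supplied; secret is supplied; slug defaults to 'none'; url is supplied; usage is supplied.
CHECK constraints: 185 satisfies (api_key_id <> 0); 'val' satisfies (length(payload) <= 255); 'new' satisfies (currency IN ('archived', 'new')).
No constraint is violated.

succeeds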